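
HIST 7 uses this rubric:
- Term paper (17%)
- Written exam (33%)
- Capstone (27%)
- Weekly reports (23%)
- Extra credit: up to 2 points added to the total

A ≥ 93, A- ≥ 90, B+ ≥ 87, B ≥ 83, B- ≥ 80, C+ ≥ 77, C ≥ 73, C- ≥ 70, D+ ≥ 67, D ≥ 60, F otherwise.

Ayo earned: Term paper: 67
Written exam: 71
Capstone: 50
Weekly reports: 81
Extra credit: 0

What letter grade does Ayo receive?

D

Weighted total:
  Term paper 67 × 0.17 = 11.39
  Written exam 71 × 0.33 = 23.43
  Capstone 50 × 0.27 = 13.5
  Weekly reports 81 × 0.23 = 18.63
Sum = 66.95
Extra credit: 66.95 + 0 = 66.95
66.95 is ≥ 60 and < 67 → D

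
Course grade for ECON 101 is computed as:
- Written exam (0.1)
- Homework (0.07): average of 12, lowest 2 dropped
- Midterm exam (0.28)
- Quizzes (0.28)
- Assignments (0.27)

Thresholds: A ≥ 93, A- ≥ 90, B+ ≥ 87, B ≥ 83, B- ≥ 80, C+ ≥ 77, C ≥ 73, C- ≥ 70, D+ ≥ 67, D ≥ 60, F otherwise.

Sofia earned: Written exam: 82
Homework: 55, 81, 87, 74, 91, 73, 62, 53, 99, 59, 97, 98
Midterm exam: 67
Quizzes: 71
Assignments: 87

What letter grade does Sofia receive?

C

Homework: drop 53, 55 → average of remaining 10 = 821/10 = 82.1
Weighted total:
  Written exam 82 × 0.1 = 8.2
  Homework 82.1 × 0.07 = 5.747
  Midterm exam 67 × 0.28 = 18.76
  Quizzes 71 × 0.28 = 19.88
  Assignments 87 × 0.27 = 23.49
Sum = 76.077
76.077 is ≥ 73 and < 77 → C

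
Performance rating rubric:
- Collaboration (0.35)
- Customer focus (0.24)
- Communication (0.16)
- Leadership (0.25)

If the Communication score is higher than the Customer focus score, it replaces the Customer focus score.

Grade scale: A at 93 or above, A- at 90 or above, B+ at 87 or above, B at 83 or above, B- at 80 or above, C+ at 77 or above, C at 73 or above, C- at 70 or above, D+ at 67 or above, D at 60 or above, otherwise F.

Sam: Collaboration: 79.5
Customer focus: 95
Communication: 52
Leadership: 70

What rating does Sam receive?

C

Communication (52) ≤ Customer focus (95), so Customer focus stays at 95.
Weighted total:
  Collaboration 79.5 × 0.35 = 27.825
  Customer focus 95 × 0.24 = 22.8
  Communication 52 × 0.16 = 8.32
  Leadership 70 × 0.25 = 17.5
Sum = 76.445
76.445 is ≥ 73 and < 77 → C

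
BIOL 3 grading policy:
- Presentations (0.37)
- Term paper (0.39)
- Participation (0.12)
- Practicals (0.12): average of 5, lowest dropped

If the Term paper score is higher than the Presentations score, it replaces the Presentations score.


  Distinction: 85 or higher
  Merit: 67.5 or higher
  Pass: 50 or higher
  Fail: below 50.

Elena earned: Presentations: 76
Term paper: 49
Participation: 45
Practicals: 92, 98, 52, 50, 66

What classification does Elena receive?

Pass

Practicals: drop 50 → average of remaining 4 = 308/4 = 77
Term paper (49) ≤ Presentations (76), so Presentations stays at 76.
Weighted total:
  Presentations 76 × 0.37 = 28.12
  Term paper 49 × 0.39 = 19.11
  Participation 45 × 0.12 = 5.4
  Practicals 77 × 0.12 = 9.24
Sum = 61.87
61.87 is ≥ 50 and < 67.5 → Pass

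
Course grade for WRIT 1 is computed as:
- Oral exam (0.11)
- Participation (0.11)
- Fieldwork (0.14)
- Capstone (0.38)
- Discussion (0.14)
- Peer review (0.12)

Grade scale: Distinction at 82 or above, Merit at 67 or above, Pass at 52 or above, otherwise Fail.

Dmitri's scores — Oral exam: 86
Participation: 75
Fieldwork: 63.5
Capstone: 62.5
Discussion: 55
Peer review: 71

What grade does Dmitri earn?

Pass

Weighted total:
  Oral exam 86 × 0.11 = 9.46
  Participation 75 × 0.11 = 8.25
  Fieldwork 63.5 × 0.14 = 8.89
  Capstone 62.5 × 0.38 = 23.75
  Discussion 55 × 0.14 = 7.7
  Peer review 71 × 0.12 = 8.52
Sum = 66.57
66.57 is ≥ 52 and < 67 → Pass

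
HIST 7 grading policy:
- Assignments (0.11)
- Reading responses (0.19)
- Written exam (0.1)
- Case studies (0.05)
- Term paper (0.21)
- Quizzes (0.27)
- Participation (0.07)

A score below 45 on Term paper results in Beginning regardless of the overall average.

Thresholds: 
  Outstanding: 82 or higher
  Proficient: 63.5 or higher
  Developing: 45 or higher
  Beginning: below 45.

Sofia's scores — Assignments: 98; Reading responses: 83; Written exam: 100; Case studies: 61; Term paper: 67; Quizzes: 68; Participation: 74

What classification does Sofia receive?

Term paper score 67 ≥ 45: minimum met.
Weighted total:
  Assignments 98 × 0.11 = 10.78
  Reading responses 83 × 0.19 = 15.77
  Written exam 100 × 0.1 = 10
  Case studies 61 × 0.05 = 3.05
  Term paper 67 × 0.21 = 14.07
  Quizzes 68 × 0.27 = 18.36
  Participation 74 × 0.07 = 5.18
Sum = 77.21
77.21 is ≥ 63.5 and < 82 → Proficient

Proficient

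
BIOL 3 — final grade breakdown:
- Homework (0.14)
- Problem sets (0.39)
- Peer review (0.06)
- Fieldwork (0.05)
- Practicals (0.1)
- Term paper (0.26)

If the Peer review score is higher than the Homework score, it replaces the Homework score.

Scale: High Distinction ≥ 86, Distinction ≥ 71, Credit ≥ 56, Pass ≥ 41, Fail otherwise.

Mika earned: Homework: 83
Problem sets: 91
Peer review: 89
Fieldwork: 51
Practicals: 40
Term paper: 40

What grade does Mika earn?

Credit

Peer review (89) > Homework (83), so Homework counts as 89.
Weighted total:
  Homework 89 × 0.14 = 12.46
  Problem sets 91 × 0.39 = 35.49
  Peer review 89 × 0.06 = 5.34
  Fieldwork 51 × 0.05 = 2.55
  Practicals 40 × 0.1 = 4
  Term paper 40 × 0.26 = 10.4
Sum = 70.24
70.24 is ≥ 56 and < 71 → Credit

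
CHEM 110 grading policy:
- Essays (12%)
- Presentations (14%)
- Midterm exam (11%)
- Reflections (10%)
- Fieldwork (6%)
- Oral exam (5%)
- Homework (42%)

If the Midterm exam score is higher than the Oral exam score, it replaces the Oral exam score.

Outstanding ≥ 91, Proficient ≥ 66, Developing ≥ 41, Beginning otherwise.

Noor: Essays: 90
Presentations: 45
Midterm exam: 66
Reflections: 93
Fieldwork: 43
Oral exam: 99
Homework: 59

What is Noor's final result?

Midterm exam (66) ≤ Oral exam (99), so Oral exam stays at 99.
Weighted total:
  Essays 90 × 0.12 = 10.8
  Presentations 45 × 0.14 = 6.3
  Midterm exam 66 × 0.11 = 7.26
  Reflections 93 × 0.1 = 9.3
  Fieldwork 43 × 0.06 = 2.58
  Oral exam 99 × 0.05 = 4.95
  Homework 59 × 0.42 = 24.78
Sum = 65.97
65.97 is ≥ 41 and < 66 → Developing

Developing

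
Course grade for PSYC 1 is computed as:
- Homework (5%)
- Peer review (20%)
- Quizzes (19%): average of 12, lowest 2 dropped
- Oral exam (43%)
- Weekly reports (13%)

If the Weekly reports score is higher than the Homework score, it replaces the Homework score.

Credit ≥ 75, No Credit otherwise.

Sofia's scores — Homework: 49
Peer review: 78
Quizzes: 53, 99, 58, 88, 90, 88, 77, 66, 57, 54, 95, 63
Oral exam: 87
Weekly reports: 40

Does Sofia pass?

Credit

Quizzes: drop 53, 54 → average of remaining 10 = 781/10 = 78.1
Weekly reports (40) ≤ Homework (49), so Homework stays at 49.
Weighted total:
  Homework 49 × 0.05 = 2.45
  Peer review 78 × 0.2 = 15.6
  Quizzes 78.1 × 0.19 = 14.839
  Oral exam 87 × 0.43 = 37.41
  Weekly reports 40 × 0.13 = 5.2
Sum = 75.499
75.499 ≥ 75 → Credit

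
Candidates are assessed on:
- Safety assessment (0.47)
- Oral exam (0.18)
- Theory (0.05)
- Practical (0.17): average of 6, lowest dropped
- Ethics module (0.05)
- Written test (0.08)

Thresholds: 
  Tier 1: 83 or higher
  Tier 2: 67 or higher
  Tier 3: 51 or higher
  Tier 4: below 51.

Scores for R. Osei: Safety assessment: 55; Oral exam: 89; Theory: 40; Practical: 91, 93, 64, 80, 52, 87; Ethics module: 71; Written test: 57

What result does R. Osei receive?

Practical: drop 52 → average of remaining 5 = 415/5 = 83
Weighted total:
  Safety assessment 55 × 0.47 = 25.85
  Oral exam 89 × 0.18 = 16.02
  Theory 40 × 0.05 = 2
  Practical 83 × 0.17 = 14.11
  Ethics module 71 × 0.05 = 3.55
  Written test 57 × 0.08 = 4.56
Sum = 66.09
66.09 is ≥ 51 and < 67 → Tier 3

Tier 3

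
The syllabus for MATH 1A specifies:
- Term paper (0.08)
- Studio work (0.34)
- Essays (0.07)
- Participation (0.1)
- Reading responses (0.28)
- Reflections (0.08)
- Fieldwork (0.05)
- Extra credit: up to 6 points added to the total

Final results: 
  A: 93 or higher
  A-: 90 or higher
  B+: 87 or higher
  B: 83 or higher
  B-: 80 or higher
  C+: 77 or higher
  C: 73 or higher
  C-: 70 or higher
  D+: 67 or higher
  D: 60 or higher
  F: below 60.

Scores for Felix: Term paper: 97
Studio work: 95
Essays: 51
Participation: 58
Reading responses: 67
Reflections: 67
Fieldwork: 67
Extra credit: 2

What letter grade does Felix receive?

Weighted total:
  Term paper 97 × 0.08 = 7.76
  Studio work 95 × 0.34 = 32.3
  Essays 51 × 0.07 = 3.57
  Participation 58 × 0.1 = 5.8
  Reading responses 67 × 0.28 = 18.76
  Reflections 67 × 0.08 = 5.36
  Fieldwork 67 × 0.05 = 3.35
Sum = 76.9
Extra credit: 76.9 + 2 = 78.9
78.9 is ≥ 77 and < 80 → C+

C+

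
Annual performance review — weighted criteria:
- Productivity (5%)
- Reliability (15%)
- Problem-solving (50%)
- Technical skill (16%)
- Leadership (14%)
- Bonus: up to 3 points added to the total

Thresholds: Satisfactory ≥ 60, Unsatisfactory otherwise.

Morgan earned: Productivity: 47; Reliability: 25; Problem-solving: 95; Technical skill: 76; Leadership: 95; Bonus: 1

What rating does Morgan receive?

Satisfactory

Weighted total:
  Productivity 47 × 0.05 = 2.35
  Reliability 25 × 0.15 = 3.75
  Problem-solving 95 × 0.5 = 47.5
  Technical skill 76 × 0.16 = 12.16
  Leadership 95 × 0.14 = 13.3
Sum = 79.06
Bonus: 79.06 + 1 = 80.06
80.06 ≥ 60 → Satisfactory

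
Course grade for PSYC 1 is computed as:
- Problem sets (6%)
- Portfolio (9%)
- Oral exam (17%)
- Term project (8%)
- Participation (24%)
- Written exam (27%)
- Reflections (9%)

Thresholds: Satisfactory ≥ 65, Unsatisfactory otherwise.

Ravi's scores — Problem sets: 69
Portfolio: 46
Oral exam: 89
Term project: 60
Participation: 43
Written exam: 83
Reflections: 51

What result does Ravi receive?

Satisfactory

Weighted total:
  Problem sets 69 × 0.06 = 4.14
  Portfolio 46 × 0.09 = 4.14
  Oral exam 89 × 0.17 = 15.13
  Term project 60 × 0.08 = 4.8
  Participation 43 × 0.24 = 10.32
  Written exam 83 × 0.27 = 22.41
  Reflections 51 × 0.09 = 4.59
Sum = 65.53
65.53 ≥ 65 → Satisfactory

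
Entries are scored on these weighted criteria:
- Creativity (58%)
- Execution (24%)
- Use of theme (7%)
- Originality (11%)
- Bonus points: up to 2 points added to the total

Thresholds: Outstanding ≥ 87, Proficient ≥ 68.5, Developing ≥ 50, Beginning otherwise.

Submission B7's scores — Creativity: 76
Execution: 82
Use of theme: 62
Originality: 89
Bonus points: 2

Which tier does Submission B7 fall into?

Weighted total:
  Creativity 76 × 0.58 = 44.08
  Execution 82 × 0.24 = 19.68
  Use of theme 62 × 0.07 = 4.34
  Originality 89 × 0.11 = 9.79
Sum = 77.89
Bonus points: 77.89 + 2 = 79.89
79.89 is ≥ 68.5 and < 87 → Proficient

Proficient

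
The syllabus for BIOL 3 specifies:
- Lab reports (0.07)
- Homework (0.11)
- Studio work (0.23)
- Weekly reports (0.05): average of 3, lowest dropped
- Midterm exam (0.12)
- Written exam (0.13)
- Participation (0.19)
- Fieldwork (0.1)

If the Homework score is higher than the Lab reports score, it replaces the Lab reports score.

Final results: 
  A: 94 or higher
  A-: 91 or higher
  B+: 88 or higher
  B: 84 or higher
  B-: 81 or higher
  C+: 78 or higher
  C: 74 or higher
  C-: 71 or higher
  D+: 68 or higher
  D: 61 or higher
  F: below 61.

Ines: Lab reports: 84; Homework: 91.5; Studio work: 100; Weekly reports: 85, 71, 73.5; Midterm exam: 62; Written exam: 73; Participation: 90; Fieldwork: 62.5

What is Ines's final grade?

B-

Weekly reports: drop 71 → average of remaining 2 = 158.5/2 = 79.25
Homework (91.5) > Lab reports (84), so Lab reports counts as 91.5.
Weighted total:
  Lab reports 91.5 × 0.07 = 6.405
  Homework 91.5 × 0.11 = 10.065
  Studio work 100 × 0.23 = 23
  Weekly reports 79.25 × 0.05 = 3.9625
  Midterm exam 62 × 0.12 = 7.44
  Written exam 73 × 0.13 = 9.49
  Participation 90 × 0.19 = 17.1
  Fieldwork 62.5 × 0.1 = 6.25
Sum = 83.7125
83.7125 is ≥ 81 and < 84 → B-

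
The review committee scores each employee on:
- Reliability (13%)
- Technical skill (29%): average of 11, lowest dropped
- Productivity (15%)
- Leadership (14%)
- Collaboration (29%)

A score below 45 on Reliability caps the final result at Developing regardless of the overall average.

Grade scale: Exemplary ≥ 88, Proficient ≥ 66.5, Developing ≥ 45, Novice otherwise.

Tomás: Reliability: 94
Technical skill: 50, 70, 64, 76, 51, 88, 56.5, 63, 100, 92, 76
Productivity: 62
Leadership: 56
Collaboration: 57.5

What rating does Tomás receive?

Proficient

Technical skill: drop 50 → average of remaining 10 = 736.5/10 = 73.65
Reliability score 94 ≥ 45: minimum met.
Weighted total:
  Reliability 94 × 0.13 = 12.22
  Technical skill 73.65 × 0.29 = 21.3585
  Productivity 62 × 0.15 = 9.3
  Leadership 56 × 0.14 = 7.84
  Collaboration 57.5 × 0.29 = 16.675
Sum = 67.3935
67.3935 is ≥ 66.5 and < 88 → Proficient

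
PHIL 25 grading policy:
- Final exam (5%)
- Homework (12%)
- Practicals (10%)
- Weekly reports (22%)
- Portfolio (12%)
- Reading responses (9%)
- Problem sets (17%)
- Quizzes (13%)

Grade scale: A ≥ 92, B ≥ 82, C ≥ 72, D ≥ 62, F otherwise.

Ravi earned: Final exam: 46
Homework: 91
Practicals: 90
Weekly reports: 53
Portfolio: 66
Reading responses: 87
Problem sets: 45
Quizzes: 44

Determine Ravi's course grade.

D

Weighted total:
  Final exam 46 × 0.05 = 2.3
  Homework 91 × 0.12 = 10.92
  Practicals 90 × 0.1 = 9
  Weekly reports 53 × 0.22 = 11.66
  Portfolio 66 × 0.12 = 7.92
  Reading responses 87 × 0.09 = 7.83
  Problem sets 45 × 0.17 = 7.65
  Quizzes 44 × 0.13 = 5.72
Sum = 63
63 is ≥ 62 and < 72 → D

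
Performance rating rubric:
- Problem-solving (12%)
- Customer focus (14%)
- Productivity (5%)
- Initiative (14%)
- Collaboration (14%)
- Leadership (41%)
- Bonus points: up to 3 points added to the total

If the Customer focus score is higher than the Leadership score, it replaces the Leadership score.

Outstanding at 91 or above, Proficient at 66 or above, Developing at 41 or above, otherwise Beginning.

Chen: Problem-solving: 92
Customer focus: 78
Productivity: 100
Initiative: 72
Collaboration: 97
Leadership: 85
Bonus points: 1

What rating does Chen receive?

Proficient

Customer focus (78) ≤ Leadership (85), so Leadership stays at 85.
Weighted total:
  Problem-solving 92 × 0.12 = 11.04
  Customer focus 78 × 0.14 = 10.92
  Productivity 100 × 0.05 = 5
  Initiative 72 × 0.14 = 10.08
  Collaboration 97 × 0.14 = 13.58
  Leadership 85 × 0.41 = 34.85
Sum = 85.47
Bonus points: 85.47 + 1 = 86.47
86.47 is ≥ 66 and < 91 → Proficient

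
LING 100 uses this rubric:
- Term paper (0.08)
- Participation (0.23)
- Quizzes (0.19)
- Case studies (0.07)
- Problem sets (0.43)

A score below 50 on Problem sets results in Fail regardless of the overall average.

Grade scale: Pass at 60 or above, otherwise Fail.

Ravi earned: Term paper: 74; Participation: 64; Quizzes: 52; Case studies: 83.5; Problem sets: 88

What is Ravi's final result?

Problem sets score 88 ≥ 50: minimum met.
Weighted total:
  Term paper 74 × 0.08 = 5.92
  Participation 64 × 0.23 = 14.72
  Quizzes 52 × 0.19 = 9.88
  Case studies 83.5 × 0.07 = 5.845
  Problem sets 88 × 0.43 = 37.84
Sum = 74.205
74.205 ≥ 60 → Pass

Pass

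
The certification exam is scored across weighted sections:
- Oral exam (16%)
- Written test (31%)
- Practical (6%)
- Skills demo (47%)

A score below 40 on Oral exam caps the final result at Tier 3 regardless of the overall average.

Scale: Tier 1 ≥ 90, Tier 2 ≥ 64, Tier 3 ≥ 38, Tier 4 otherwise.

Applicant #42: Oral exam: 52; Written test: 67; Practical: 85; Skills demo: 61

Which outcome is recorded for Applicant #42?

Oral exam score 52 ≥ 40: minimum met.
Weighted total:
  Oral exam 52 × 0.16 = 8.32
  Written test 67 × 0.31 = 20.77
  Practical 85 × 0.06 = 5.1
  Skills demo 61 × 0.47 = 28.67
Sum = 62.86
62.86 is ≥ 38 and < 64 → Tier 3

Tier 3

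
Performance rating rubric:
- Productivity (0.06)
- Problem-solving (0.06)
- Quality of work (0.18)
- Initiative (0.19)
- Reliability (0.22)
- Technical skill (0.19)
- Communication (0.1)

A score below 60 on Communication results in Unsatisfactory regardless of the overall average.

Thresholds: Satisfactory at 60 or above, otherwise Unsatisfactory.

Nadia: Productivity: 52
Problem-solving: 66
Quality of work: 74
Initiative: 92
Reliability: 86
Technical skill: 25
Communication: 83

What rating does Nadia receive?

Communication score 83 ≥ 60: minimum met.
Weighted total:
  Productivity 52 × 0.06 = 3.12
  Problem-solving 66 × 0.06 = 3.96
  Quality of work 74 × 0.18 = 13.32
  Initiative 92 × 0.19 = 17.48
  Reliability 86 × 0.22 = 18.92
  Technical skill 25 × 0.19 = 4.75
  Communication 83 × 0.1 = 8.3
Sum = 69.85
69.85 ≥ 60 → Satisfactory

Satisfactory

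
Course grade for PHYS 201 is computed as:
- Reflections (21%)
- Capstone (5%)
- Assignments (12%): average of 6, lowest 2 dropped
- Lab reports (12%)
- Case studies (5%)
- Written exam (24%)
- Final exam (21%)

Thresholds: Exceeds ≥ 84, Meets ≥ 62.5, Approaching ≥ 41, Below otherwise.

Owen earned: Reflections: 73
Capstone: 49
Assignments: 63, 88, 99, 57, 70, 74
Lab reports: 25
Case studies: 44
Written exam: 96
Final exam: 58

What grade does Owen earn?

Meets

Assignments: drop 57, 63 → average of remaining 4 = 331/4 = 82.75
Weighted total:
  Reflections 73 × 0.21 = 15.33
  Capstone 49 × 0.05 = 2.45
  Assignments 82.75 × 0.12 = 9.93
  Lab reports 25 × 0.12 = 3
  Case studies 44 × 0.05 = 2.2
  Written exam 96 × 0.24 = 23.04
  Final exam 58 × 0.21 = 12.18
Sum = 68.13
68.13 is ≥ 62.5 and < 84 → Meets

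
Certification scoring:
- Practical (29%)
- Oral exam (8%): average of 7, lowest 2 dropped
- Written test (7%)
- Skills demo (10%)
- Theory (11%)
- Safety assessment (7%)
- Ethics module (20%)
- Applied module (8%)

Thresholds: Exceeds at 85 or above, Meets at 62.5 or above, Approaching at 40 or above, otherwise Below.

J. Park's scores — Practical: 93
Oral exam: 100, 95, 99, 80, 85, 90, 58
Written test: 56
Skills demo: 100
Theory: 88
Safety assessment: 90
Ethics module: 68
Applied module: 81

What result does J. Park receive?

Meets

Oral exam: drop 58, 80 → average of remaining 5 = 469/5 = 93.8
Weighted total:
  Practical 93 × 0.29 = 26.97
  Oral exam 93.8 × 0.08 = 7.504
  Written test 56 × 0.07 = 3.92
  Skills demo 100 × 0.1 = 10
  Theory 88 × 0.11 = 9.68
  Safety assessment 90 × 0.07 = 6.3
  Ethics module 68 × 0.2 = 13.6
  Applied module 81 × 0.08 = 6.48
Sum = 84.454
84.454 is ≥ 62.5 and < 85 → Meets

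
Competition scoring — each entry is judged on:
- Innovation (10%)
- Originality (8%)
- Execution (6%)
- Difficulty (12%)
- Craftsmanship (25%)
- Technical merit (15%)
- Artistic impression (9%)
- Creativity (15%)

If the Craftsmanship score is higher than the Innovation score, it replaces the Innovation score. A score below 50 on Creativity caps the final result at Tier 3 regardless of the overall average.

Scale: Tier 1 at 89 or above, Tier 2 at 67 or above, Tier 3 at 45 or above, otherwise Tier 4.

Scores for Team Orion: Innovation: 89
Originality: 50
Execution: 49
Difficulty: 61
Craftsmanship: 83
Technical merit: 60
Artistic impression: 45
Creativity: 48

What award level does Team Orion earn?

Craftsmanship (83) ≤ Innovation (89), so Innovation stays at 89.
Creativity score 48 < 50: minimum not met.
Weighted total:
  Innovation 89 × 0.1 = 8.9
  Originality 50 × 0.08 = 4
  Execution 49 × 0.06 = 2.94
  Difficulty 61 × 0.12 = 7.32
  Craftsmanship 83 × 0.25 = 20.75
  Technical merit 60 × 0.15 = 9
  Artistic impression 45 × 0.09 = 4.05
  Creativity 48 × 0.15 = 7.2
Sum = 64.16
64.16 would be Tier 3; cap at Tier 3 applies → Tier 3.

Tier 3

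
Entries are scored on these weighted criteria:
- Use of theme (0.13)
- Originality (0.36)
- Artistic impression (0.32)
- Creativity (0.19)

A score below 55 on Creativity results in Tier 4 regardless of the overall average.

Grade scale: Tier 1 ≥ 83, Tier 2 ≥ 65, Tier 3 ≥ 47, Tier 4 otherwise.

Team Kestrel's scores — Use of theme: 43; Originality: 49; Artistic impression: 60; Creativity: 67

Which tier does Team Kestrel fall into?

Creativity score 67 ≥ 55: minimum met.
Weighted total:
  Use of theme 43 × 0.13 = 5.59
  Originality 49 × 0.36 = 17.64
  Artistic impression 60 × 0.32 = 19.2
  Creativity 67 × 0.19 = 12.73
Sum = 55.16
55.16 is ≥ 47 and < 65 → Tier 3

Tier 3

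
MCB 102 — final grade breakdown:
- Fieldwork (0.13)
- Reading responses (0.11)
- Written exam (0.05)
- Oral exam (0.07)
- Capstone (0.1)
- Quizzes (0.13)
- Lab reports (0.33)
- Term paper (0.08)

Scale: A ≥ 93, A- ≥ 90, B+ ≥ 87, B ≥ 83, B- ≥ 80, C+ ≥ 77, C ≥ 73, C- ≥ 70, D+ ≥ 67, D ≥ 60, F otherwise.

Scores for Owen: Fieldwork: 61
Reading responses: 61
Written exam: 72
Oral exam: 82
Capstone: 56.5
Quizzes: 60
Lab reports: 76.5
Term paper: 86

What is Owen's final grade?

D+

Weighted total:
  Fieldwork 61 × 0.13 = 7.93
  Reading responses 61 × 0.11 = 6.71
  Written exam 72 × 0.05 = 3.6
  Oral exam 82 × 0.07 = 5.74
  Capstone 56.5 × 0.1 = 5.65
  Quizzes 60 × 0.13 = 7.8
  Lab reports 76.5 × 0.33 = 25.245
  Term paper 86 × 0.08 = 6.88
Sum = 69.555
69.555 is ≥ 67 and < 70 → D+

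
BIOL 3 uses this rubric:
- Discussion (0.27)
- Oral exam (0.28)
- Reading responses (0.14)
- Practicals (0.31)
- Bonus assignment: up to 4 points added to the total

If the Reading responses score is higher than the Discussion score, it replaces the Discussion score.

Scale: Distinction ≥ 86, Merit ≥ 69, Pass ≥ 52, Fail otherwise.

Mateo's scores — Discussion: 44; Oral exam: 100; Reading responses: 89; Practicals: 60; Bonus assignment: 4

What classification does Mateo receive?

Distinction

Reading responses (89) > Discussion (44), so Discussion counts as 89.
Weighted total:
  Discussion 89 × 0.27 = 24.03
  Oral exam 100 × 0.28 = 28
  Reading responses 89 × 0.14 = 12.46
  Practicals 60 × 0.31 = 18.6
Sum = 83.09
Bonus assignment: 83.09 + 4 = 87.09
87.09 ≥ 86 → Distinction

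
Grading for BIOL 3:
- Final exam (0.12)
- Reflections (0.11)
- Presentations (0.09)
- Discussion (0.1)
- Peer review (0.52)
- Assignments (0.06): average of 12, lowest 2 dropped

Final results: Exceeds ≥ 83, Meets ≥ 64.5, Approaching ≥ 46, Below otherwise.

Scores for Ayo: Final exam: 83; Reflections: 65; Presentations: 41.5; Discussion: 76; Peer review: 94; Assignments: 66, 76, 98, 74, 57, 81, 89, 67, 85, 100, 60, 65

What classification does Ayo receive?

Meets

Assignments: drop 57, 60 → average of remaining 10 = 801/10 = 80.1
Weighted total:
  Final exam 83 × 0.12 = 9.96
  Reflections 65 × 0.11 = 7.15
  Presentations 41.5 × 0.09 = 3.735
  Discussion 76 × 0.1 = 7.6
  Peer review 94 × 0.52 = 48.88
  Assignments 80.1 × 0.06 = 4.806
Sum = 82.131
82.131 is ≥ 64.5 and < 83 → Meets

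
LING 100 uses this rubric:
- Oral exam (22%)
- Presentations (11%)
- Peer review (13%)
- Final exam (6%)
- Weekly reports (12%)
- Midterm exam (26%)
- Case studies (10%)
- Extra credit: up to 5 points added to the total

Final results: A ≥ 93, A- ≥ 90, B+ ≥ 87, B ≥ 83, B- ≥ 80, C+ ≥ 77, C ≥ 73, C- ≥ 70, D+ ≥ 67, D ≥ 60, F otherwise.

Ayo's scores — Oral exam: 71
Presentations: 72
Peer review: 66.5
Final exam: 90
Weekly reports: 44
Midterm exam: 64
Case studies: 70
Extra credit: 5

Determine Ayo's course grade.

Weighted total:
  Oral exam 71 × 0.22 = 15.62
  Presentations 72 × 0.11 = 7.92
  Peer review 66.5 × 0.13 = 8.645
  Final exam 90 × 0.06 = 5.4
  Weekly reports 44 × 0.12 = 5.28
  Midterm exam 64 × 0.26 = 16.64
  Case studies 70 × 0.1 = 7
Sum = 66.505
Extra credit: 66.505 + 5 = 71.505
71.505 is ≥ 70 and < 73 → C-

C-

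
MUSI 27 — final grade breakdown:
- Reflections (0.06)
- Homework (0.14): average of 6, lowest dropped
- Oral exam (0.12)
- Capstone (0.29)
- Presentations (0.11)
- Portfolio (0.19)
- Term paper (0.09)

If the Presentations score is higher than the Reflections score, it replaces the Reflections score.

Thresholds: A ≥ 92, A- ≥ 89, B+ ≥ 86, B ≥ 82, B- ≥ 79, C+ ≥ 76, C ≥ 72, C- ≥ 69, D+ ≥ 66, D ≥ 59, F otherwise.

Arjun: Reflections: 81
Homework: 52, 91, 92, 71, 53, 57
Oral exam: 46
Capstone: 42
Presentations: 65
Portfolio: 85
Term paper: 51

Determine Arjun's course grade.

Homework: drop 52 → average of remaining 5 = 364/5 = 72.8
Presentations (65) ≤ Reflections (81), so Reflections stays at 81.
Weighted total:
  Reflections 81 × 0.06 = 4.86
  Homework 72.8 × 0.14 = 10.192
  Oral exam 46 × 0.12 = 5.52
  Capstone 42 × 0.29 = 12.18
  Presentations 65 × 0.11 = 7.15
  Portfolio 85 × 0.19 = 16.15
  Term paper 51 × 0.09 = 4.59
Sum = 60.642
60.642 is ≥ 59 and < 66 → D

D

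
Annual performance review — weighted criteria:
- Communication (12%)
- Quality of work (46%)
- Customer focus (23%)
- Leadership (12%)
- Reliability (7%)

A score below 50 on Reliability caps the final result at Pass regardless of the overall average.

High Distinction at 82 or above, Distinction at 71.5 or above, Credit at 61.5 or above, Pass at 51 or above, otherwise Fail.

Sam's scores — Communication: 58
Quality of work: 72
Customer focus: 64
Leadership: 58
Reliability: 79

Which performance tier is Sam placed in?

Reliability score 79 ≥ 50: minimum met.
Weighted total:
  Communication 58 × 0.12 = 6.96
  Quality of work 72 × 0.46 = 33.12
  Customer focus 64 × 0.23 = 14.72
  Leadership 58 × 0.12 = 6.96
  Reliability 79 × 0.07 = 5.53
Sum = 67.29
67.29 is ≥ 61.5 and < 71.5 → Credit

Credit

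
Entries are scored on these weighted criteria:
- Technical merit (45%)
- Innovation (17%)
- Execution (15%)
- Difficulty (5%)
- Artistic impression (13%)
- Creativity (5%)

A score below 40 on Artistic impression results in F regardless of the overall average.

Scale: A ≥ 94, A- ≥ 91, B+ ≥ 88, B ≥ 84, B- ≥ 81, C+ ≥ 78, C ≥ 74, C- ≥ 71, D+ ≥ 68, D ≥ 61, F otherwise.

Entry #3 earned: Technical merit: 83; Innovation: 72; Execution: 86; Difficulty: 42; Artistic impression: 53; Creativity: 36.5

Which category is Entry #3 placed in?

Artistic impression score 53 ≥ 40: minimum met.
Weighted total:
  Technical merit 83 × 0.45 = 37.35
  Innovation 72 × 0.17 = 12.24
  Execution 86 × 0.15 = 12.9
  Difficulty 42 × 0.05 = 2.1
  Artistic impression 53 × 0.13 = 6.89
  Creativity 36.5 × 0.05 = 1.825
Sum = 73.305
73.305 is ≥ 71 and < 74 → C-

C-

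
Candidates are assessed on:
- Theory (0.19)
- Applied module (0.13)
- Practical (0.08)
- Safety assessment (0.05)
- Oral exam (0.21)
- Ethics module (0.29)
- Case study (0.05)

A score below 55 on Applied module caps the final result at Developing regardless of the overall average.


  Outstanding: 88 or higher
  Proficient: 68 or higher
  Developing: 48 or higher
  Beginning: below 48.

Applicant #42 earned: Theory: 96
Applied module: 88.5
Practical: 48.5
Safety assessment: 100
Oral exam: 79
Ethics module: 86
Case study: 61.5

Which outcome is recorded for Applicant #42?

Applied module score 88.5 ≥ 55: minimum met.
Weighted total:
  Theory 96 × 0.19 = 18.24
  Applied module 88.5 × 0.13 = 11.505
  Practical 48.5 × 0.08 = 3.88
  Safety assessment 100 × 0.05 = 5
  Oral exam 79 × 0.21 = 16.59
  Ethics module 86 × 0.29 = 24.94
  Case study 61.5 × 0.05 = 3.075
Sum = 83.23
83.23 is ≥ 68 and < 88 → Proficient

Proficient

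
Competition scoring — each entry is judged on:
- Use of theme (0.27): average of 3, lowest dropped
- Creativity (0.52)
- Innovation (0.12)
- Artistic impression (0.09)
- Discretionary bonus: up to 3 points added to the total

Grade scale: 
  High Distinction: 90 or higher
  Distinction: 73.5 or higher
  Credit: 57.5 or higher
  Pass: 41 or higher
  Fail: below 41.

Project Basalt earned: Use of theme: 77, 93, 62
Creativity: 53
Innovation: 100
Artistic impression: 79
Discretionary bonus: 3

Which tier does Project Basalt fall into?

Credit

Use of theme: drop 62 → average of remaining 2 = 170/2 = 85
Weighted total:
  Use of theme 85 × 0.27 = 22.95
  Creativity 53 × 0.52 = 27.56
  Innovation 100 × 0.12 = 12
  Artistic impression 79 × 0.09 = 7.11
Sum = 69.62
Discretionary bonus: 69.62 + 3 = 72.62
72.62 is ≥ 57.5 and < 73.5 → Credit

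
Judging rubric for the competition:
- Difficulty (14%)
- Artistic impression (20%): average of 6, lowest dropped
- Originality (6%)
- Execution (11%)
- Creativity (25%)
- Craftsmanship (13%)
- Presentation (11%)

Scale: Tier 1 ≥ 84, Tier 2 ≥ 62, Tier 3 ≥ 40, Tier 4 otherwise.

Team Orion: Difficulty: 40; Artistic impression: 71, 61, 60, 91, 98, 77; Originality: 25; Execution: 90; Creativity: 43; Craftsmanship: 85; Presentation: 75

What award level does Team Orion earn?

Artistic impression: drop 60 → average of remaining 5 = 398/5 = 79.6
Weighted total:
  Difficulty 40 × 0.14 = 5.6
  Artistic impression 79.6 × 0.2 = 15.92
  Originality 25 × 0.06 = 1.5
  Execution 90 × 0.11 = 9.9
  Creativity 43 × 0.25 = 10.75
  Craftsmanship 85 × 0.13 = 11.05
  Presentation 75 × 0.11 = 8.25
Sum = 62.97
62.97 is ≥ 62 and < 84 → Tier 2

Tier 2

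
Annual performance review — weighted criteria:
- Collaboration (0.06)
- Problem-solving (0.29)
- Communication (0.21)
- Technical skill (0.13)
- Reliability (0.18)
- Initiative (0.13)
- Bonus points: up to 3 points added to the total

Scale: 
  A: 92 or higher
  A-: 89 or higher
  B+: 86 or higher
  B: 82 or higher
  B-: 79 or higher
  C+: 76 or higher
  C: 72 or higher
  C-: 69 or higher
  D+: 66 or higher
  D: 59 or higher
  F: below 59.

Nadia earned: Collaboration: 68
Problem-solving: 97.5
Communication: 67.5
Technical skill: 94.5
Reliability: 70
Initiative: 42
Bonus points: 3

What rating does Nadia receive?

B-

Weighted total:
  Collaboration 68 × 0.06 = 4.08
  Problem-solving 97.5 × 0.29 = 28.275
  Communication 67.5 × 0.21 = 14.175
  Technical skill 94.5 × 0.13 = 12.285
  Reliability 70 × 0.18 = 12.6
  Initiative 42 × 0.13 = 5.46
Sum = 76.875
Bonus points: 76.875 + 3 = 79.875
79.875 is ≥ 79 and < 82 → B-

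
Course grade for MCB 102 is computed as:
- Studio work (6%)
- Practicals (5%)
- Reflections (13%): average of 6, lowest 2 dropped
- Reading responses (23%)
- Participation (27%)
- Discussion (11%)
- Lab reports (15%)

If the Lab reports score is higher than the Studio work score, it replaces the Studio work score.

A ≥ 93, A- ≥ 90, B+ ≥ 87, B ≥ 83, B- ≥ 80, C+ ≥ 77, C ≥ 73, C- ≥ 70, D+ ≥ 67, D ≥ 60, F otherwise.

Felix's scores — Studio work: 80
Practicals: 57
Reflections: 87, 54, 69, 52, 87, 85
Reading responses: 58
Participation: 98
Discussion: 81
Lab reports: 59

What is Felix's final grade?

C

Reflections: drop 52, 54 → average of remaining 4 = 328/4 = 82
Lab reports (59) ≤ Studio work (80), so Studio work stays at 80.
Weighted total:
  Studio work 80 × 0.06 = 4.8
  Practicals 57 × 0.05 = 2.85
  Reflections 82 × 0.13 = 10.66
  Reading responses 58 × 0.23 = 13.34
  Participation 98 × 0.27 = 26.46
  Discussion 81 × 0.11 = 8.91
  Lab reports 59 × 0.15 = 8.85
Sum = 75.87
75.87 is ≥ 73 and < 77 → C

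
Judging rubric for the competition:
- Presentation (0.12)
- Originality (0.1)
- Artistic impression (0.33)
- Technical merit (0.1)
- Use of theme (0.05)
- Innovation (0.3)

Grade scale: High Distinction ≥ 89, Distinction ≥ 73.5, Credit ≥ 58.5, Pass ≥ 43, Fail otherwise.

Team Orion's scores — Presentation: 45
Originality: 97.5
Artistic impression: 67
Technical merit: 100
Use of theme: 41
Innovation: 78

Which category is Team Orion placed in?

Weighted total:
  Presentation 45 × 0.12 = 5.4
  Originality 97.5 × 0.1 = 9.75
  Artistic impression 67 × 0.33 = 22.11
  Technical merit 100 × 0.1 = 10
  Use of theme 41 × 0.05 = 2.05
  Innovation 78 × 0.3 = 23.4
Sum = 72.71
72.71 is ≥ 58.5 and < 73.5 → Credit

Credit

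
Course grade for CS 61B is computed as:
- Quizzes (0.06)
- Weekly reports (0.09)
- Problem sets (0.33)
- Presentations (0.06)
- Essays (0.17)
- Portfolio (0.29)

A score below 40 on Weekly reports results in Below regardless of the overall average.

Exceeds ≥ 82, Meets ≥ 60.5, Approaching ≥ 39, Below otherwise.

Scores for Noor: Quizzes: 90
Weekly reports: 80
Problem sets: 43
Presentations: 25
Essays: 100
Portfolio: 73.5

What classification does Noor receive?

Weekly reports score 80 ≥ 40: minimum met.
Weighted total:
  Quizzes 90 × 0.06 = 5.4
  Weekly reports 80 × 0.09 = 7.2
  Problem sets 43 × 0.33 = 14.19
  Presentations 25 × 0.06 = 1.5
  Essays 100 × 0.17 = 17
  Portfolio 73.5 × 0.29 = 21.315
Sum = 66.605
66.605 is ≥ 60.5 and < 82 → Meets

Meets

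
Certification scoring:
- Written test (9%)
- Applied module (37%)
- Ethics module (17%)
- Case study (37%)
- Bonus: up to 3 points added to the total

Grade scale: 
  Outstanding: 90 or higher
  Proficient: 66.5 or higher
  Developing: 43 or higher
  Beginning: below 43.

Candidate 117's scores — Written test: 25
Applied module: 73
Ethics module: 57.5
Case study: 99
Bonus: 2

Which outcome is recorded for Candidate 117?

Weighted total:
  Written test 25 × 0.09 = 2.25
  Applied module 73 × 0.37 = 27.01
  Ethics module 57.5 × 0.17 = 9.775
  Case study 99 × 0.37 = 36.63
Sum = 75.665
Bonus: 75.665 + 2 = 77.665
77.665 is ≥ 66.5 and < 90 → Proficient

Proficient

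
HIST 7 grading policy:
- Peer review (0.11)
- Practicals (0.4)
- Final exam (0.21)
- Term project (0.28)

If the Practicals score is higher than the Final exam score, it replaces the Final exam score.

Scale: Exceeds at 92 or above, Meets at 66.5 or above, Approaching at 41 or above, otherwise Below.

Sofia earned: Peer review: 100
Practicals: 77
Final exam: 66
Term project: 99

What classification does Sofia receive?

Practicals (77) > Final exam (66), so Final exam counts as 77.
Weighted total:
  Peer review 100 × 0.11 = 11
  Practicals 77 × 0.4 = 30.8
  Final exam 77 × 0.21 = 16.17
  Term project 99 × 0.28 = 27.72
Sum = 85.69
85.69 is ≥ 66.5 and < 92 → Meets

Meets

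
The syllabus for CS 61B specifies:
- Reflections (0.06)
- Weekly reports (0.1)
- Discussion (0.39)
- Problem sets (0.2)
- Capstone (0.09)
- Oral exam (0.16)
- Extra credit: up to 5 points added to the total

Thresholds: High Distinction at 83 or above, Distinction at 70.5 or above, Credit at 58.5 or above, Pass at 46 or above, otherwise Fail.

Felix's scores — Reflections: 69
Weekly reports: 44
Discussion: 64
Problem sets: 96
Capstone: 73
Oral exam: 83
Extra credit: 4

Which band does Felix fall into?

Distinction

Weighted total:
  Reflections 69 × 0.06 = 4.14
  Weekly reports 44 × 0.1 = 4.4
  Discussion 64 × 0.39 = 24.96
  Problem sets 96 × 0.2 = 19.2
  Capstone 73 × 0.09 = 6.57
  Oral exam 83 × 0.16 = 13.28
Sum = 72.55
Extra credit: 72.55 + 4 = 76.55
76.55 is ≥ 70.5 and < 83 → Distinction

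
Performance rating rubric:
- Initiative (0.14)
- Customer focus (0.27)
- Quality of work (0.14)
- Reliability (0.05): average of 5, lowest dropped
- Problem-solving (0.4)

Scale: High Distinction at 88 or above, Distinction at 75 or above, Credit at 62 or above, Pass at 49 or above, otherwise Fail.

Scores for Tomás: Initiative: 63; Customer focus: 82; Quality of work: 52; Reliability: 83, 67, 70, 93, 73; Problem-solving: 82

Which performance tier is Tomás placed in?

Reliability: drop 67 → average of remaining 4 = 319/4 = 79.75
Weighted total:
  Initiative 63 × 0.14 = 8.82
  Customer focus 82 × 0.27 = 22.14
  Quality of work 52 × 0.14 = 7.28
  Reliability 79.75 × 0.05 = 3.9875
  Problem-solving 82 × 0.4 = 32.8
Sum = 75.0275
75.0275 is ≥ 75 and < 88 → Distinction

Distinction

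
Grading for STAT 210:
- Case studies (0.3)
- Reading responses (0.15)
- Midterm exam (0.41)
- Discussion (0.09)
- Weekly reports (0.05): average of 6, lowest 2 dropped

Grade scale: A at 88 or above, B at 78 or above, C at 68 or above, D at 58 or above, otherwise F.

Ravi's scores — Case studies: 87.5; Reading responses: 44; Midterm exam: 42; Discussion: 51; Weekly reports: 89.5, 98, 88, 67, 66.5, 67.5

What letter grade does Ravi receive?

Weekly reports: drop 66.5, 67 → average of remaining 4 = 343/4 = 85.75
Weighted total:
  Case studies 87.5 × 0.3 = 26.25
  Reading responses 44 × 0.15 = 6.6
  Midterm exam 42 × 0.41 = 17.22
  Discussion 51 × 0.09 = 4.59
  Weekly reports 85.75 × 0.05 = 4.2875
Sum = 58.9475
58.9475 is ≥ 58 and < 68 → D

D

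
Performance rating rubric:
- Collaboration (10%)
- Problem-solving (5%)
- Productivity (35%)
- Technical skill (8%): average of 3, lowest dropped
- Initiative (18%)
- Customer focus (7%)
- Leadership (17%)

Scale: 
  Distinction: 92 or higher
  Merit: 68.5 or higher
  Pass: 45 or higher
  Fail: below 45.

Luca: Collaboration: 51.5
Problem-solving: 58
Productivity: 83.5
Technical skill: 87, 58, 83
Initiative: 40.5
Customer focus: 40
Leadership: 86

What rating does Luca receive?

Merit

Technical skill: drop 58 → average of remaining 2 = 170/2 = 85
Weighted total:
  Collaboration 51.5 × 0.1 = 5.15
  Problem-solving 58 × 0.05 = 2.9
  Productivity 83.5 × 0.35 = 29.225
  Technical skill 85 × 0.08 = 6.8
  Initiative 40.5 × 0.18 = 7.29
  Customer focus 40 × 0.07 = 2.8
  Leadership 86 × 0.17 = 14.62
Sum = 68.785
68.785 is ≥ 68.5 and < 92 → Merit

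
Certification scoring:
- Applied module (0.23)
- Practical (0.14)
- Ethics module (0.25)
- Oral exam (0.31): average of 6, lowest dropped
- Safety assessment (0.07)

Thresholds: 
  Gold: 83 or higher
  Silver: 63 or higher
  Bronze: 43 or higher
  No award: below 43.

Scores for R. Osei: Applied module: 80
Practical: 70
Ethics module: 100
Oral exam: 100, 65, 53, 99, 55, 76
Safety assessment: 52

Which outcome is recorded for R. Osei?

Oral exam: drop 53 → average of remaining 5 = 395/5 = 79
Weighted total:
  Applied module 80 × 0.23 = 18.4
  Practical 70 × 0.14 = 9.8
  Ethics module 100 × 0.25 = 25
  Oral exam 79 × 0.31 = 24.49
  Safety assessment 52 × 0.07 = 3.64
Sum = 81.33
81.33 is ≥ 63 and < 83 → Silver

Silver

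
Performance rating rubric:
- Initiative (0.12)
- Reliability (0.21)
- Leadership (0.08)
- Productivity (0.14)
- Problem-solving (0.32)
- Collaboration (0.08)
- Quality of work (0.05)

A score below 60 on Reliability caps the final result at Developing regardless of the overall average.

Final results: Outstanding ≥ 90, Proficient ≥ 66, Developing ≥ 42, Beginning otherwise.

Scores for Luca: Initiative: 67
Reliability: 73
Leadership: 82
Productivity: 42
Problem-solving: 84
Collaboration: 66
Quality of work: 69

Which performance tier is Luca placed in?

Proficient

Reliability score 73 ≥ 60: minimum met.
Weighted total:
  Initiative 67 × 0.12 = 8.04
  Reliability 73 × 0.21 = 15.33
  Leadership 82 × 0.08 = 6.56
  Productivity 42 × 0.14 = 5.88
  Problem-solving 84 × 0.32 = 26.88
  Collaboration 66 × 0.08 = 5.28
  Quality of work 69 × 0.05 = 3.45
Sum = 71.42
71.42 is ≥ 66 and < 90 → Proficient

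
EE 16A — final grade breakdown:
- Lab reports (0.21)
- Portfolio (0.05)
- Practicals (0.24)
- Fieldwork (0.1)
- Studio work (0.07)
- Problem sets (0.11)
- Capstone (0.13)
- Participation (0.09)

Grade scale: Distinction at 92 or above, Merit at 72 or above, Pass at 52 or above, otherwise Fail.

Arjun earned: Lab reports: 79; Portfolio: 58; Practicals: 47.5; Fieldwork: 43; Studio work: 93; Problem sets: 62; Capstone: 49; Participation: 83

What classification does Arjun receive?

Weighted total:
  Lab reports 79 × 0.21 = 16.59
  Portfolio 58 × 0.05 = 2.9
  Practicals 47.5 × 0.24 = 11.4
  Fieldwork 43 × 0.1 = 4.3
  Studio work 93 × 0.07 = 6.51
  Problem sets 62 × 0.11 = 6.82
  Capstone 49 × 0.13 = 6.37
  Participation 83 × 0.09 = 7.47
Sum = 62.36
62.36 is ≥ 52 and < 72 → Pass

Pass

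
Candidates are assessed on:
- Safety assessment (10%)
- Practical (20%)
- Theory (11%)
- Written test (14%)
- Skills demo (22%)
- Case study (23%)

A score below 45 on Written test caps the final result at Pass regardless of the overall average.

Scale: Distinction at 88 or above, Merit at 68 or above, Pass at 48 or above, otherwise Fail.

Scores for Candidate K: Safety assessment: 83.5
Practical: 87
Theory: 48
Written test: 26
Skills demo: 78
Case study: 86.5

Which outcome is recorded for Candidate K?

Pass

Written test score 26 < 45: minimum not met.
Weighted total:
  Safety assessment 83.5 × 0.1 = 8.35
  Practical 87 × 0.2 = 17.4
  Theory 48 × 0.11 = 5.28
  Written test 26 × 0.14 = 3.64
  Skills demo 78 × 0.22 = 17.16
  Case study 86.5 × 0.23 = 19.895
Sum = 71.725
71.725 would be Merit; cap at Pass applies → Pass.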